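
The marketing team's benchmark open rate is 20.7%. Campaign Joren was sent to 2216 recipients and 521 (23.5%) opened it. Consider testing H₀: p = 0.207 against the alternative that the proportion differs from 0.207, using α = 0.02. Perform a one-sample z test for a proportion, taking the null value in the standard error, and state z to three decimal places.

z = 3.266

p̂ = 521/2216 = 0.235108.
SE = √(p₀(1−p₀)/n) = √(0.16415/2216) = 0.008607.
z = (0.235108 − 0.207)/0.008607 = 0.028108/0.008607 = 3.266.
p-value = 2·P(Z > 3.266) ≈ 0.0011; since p < α = 0.02, reject H₀.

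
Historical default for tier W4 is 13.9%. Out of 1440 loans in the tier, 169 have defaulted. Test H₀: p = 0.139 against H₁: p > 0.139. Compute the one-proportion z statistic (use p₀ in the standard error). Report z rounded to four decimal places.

z = -2.3736

p̂ = 169/1440 = 0.1173611.
SE = √(p₀(1−p₀)/n) = √(0.11968/1440) = 0.0091165.
z = (0.1173611 − 0.139)/0.0091165 = -0.0216389/0.0091165 = -2.3736.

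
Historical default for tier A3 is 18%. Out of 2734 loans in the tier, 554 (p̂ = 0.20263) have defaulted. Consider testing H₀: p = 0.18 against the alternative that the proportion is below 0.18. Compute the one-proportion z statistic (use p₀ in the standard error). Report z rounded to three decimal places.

z = 3.080

p̂ = 554/2734 ≈ 0.202634.
Under H₀, SE = √(0.18·0.82/2734) = √(5.39868e-05) = 0.007348.
z = (0.202634 − 0.18)/0.007348 = 0.022634/0.007348 = 3.080.
p-value = P(Z < 3.080) ≈ 0.9990.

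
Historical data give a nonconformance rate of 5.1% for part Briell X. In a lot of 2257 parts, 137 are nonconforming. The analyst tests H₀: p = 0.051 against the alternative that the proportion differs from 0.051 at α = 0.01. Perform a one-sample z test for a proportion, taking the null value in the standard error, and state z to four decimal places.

z = 2.0947

p̂ = 137/2257 = 0.0607000.
Standard error under H₀: √(0.051×0.949/2257) = 0.0046308.
z = (0.0607000 − 0.051)/0.0046308 = 0.0097000/0.0046308 = 2.0947.
Two-sided p-value ≈ 2·Φ(−2.095) = 0.0362, so at α = 0.01 we fail to reject H₀.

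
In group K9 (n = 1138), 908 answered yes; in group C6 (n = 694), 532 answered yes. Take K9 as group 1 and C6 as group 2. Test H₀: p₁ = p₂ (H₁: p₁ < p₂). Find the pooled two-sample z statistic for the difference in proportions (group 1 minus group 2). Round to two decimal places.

z = 1.59

p̂₁ = 908/1138 = 0.79789, p̂₂ = 532/694 = 0.76657.
Pooled p̂ = (908+532)/(1138+694) = 1440/1832 = 0.78603.
SE = √(0.168189 × 0.00231966) = 0.01975.
z = (0.79789 − 0.76657)/0.01975 = 0.03132/0.01975 = 1.59.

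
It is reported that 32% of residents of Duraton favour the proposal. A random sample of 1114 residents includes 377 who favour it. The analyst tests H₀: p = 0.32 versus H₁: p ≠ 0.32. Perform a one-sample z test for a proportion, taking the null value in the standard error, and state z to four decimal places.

p̂ = 377/1114 ≈ 0.338420.
SE = √(p₀(1−p₀)/n) = √(0.2176/1114) = 0.013976.
z = (0.338420 − 0.32)/0.013976 = 0.018420/0.013976 = 1.3180.

z = 1.3180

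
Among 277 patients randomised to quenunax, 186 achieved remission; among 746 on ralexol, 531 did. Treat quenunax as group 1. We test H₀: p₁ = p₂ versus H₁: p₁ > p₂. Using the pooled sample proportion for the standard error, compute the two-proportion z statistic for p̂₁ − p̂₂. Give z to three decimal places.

z = -1.251

p̂₁ = 186/277 ≈ 0.67148, p̂₂ = 531/746 ≈ 0.71180.
Pooled p̂ = (186+531)/(277+746) = 717/1023 = 0.70088.
SE = √(p̂(1−p̂)(1/n₁+1/n₂)) = √(0.70088·0.29912·0.00495059) = √(0.00103788) = 0.03222.
z = (0.67148 − 0.71180)/0.03222 = -0.04032/0.03222 = -1.251.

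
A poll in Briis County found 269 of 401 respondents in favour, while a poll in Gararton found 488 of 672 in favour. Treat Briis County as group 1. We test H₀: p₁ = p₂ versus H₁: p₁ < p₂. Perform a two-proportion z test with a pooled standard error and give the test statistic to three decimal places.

z = -1.925

p̂₁ = 269/401 = 0.67082, p̂₂ = 488/672 = 0.72619.
Pooled p̂ = (269+488)/(401+672) = 757/1073 = 0.70550.
SE = √(p̂(1−p̂)(1/n₁+1/n₂)) = √(0.70550·0.29450·0.00398186) = √(0.000827313) = 0.02876.
z = (0.67082 − 0.72619)/0.02876 = -0.05537/0.02876 = -1.925.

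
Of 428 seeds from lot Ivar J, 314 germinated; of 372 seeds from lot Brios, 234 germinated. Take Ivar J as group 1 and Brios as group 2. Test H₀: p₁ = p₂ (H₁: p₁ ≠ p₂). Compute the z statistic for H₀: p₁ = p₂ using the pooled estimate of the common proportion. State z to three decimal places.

z = 3.177

p̂₁ = 314/428 = 0.73364, p̂₂ = 234/372 = 0.62903.
Pooled p̂ = (314+234)/(428+372) = 548/800 = 0.68500.
SE = √(0.215775 × 0.00502462) = 0.03293.
z = (0.73364 − 0.62903)/0.03293 = 0.10461/0.03293 = 3.177.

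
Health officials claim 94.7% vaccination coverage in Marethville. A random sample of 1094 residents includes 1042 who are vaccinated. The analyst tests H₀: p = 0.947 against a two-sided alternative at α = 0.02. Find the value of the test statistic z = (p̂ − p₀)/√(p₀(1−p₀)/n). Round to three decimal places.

z = 0.807

p̂ = 1042/1094 ≈ 0.952468.
Standard error under H₀: √(0.947×0.053/1094) = 0.006773.
z = (0.952468 − 0.947)/0.006773 = 0.005468/0.006773 = 0.807.
Two-sided p-value ≈ 2·Φ(−0.807) = 0.4195. With α = 0.02, fail to reject H₀.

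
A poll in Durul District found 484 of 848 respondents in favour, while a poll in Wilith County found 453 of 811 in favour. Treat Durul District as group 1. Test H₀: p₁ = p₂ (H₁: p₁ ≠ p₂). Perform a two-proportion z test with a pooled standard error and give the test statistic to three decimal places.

z = 0.500

p̂₁ = 484/848 = 0.57075, p̂₂ = 453/811 = 0.55857.
Pooled p̂ = (484+453)/(848+811) = 937/1659 = 0.56480.
SE = √(p̂(1−p̂)(1/n₁+1/n₂)) = √(0.56480·0.43520·0.00241229) = √(0.000592944) = 0.02435.
z = (0.57075 − 0.55857)/0.02435 = 0.01218/0.02435 = 0.500.
Two-sided p-value ≈ 2·Φ(−0.500) = 0.6168.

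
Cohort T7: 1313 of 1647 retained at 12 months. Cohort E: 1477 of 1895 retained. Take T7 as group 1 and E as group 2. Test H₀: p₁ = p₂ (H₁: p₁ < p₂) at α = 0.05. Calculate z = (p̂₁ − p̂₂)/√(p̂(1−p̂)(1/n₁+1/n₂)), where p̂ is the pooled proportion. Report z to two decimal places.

z = 1.29

p̂₁ = 1313/1647 = 0.7972, p̂₂ = 1477/1895 = 0.7794.
Pooled p̂ = (1313+1477)/(1647+1895) = 2790/3542 = 0.7877.
SE = √(p̂(1−p̂)(1/n₁+1/n₂)) = √(0.7877·0.2123·0.00113487) = √(0.000189789) = 0.0138.
z = (0.7972 − 0.7794)/0.0138 = 0.0178/0.0138 = 1.29.
p-value = P(Z < 1.291) ≈ 0.9017; since p > α = 0.05, fail to reject H₀.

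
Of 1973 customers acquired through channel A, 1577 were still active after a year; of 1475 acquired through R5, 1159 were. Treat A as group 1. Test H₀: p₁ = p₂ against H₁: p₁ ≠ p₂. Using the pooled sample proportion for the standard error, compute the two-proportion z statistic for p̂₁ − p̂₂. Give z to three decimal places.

p̂₁ = 1577/1973 = 0.79929, p̂₂ = 1159/1475 = 0.78576.
Pooled p̂ = (1577+1159)/(1973+1475) = 2736/3448 = 0.79350.
SE = √(0.163856 × 0.00118481) = 0.01393.
z = (0.79929 − 0.78576)/0.01393 = 0.01353/0.01393 = 0.971.
Two-sided p-value ≈ 2·Φ(−0.971) = 0.3316.

z = 0.971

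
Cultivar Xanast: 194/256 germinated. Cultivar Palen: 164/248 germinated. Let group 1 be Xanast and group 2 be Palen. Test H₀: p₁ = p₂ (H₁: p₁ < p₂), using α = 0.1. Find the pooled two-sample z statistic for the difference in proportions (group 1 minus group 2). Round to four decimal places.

p̂₁ = 194/256 ≈ 0.757812, p̂₂ = 164/248 ≈ 0.661290.
Pooled p̂ = (194+164)/(256+248) = 358/504 = 0.710317.
SE = √(0.205767 × 0.00793851) = 0.040416.
z = (0.757812 − 0.661290)/0.040416 = 0.096522/0.040416 = 2.3882.
p-value = P(Z < 2.388) ≈ 0.9915, so at α = 0.1 we fail to reject H₀.

z = 2.3882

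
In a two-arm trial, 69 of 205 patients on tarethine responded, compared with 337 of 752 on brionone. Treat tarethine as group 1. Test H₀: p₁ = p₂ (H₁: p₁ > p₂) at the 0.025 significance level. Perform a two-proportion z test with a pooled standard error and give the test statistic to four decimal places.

p̂₁ = 69/205 = 0.336585, p̂₂ = 337/752 = 0.448138.
Pooled p̂ = (69+337)/(205+752) = 406/957 = 0.424242.
SE = √(0.244261 × 0.00620784) = 0.038940.
z = (0.336585 − 0.448138)/0.038940 = -0.111553/0.038940 = -2.8647.
p-value = P(Z > -2.865) ≈ 0.9979. With α = 0.025, fail to reject H₀.

z = -2.8647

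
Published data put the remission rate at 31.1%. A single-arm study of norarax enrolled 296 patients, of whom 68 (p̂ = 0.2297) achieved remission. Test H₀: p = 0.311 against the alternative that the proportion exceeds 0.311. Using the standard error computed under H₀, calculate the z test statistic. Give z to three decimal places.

z = -3.021

p̂ = 68/296 ≈ 0.229730.
SE = √(p₀(1−p₀)/n) = √(0.21428/296) = 0.026906.
z = (0.229730 − 0.311)/0.026906 = -0.081270/0.026906 = -3.021.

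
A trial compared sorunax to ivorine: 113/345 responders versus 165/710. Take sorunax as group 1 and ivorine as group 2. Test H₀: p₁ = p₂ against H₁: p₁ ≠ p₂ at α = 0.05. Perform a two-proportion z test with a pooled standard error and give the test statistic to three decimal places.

z = 3.291

p̂₁ = 113/345 ≈ 0.32754, p̂₂ = 165/710 ≈ 0.23239.
Pooled p̂ = (113+165)/(345+710) = 278/1055 = 0.26351.
SE = √(p̂(1−p̂)(1/n₁+1/n₂)) = √(0.26351·0.73649·0.004307) = √(0.000835865) = 0.02891.
z = (0.32754 − 0.23239)/0.02891 = 0.09515/0.02891 = 3.291.
Two-sided p-value ≈ 2·Φ(−3.291) = 0.0010; since p < α = 0.05, reject H₀.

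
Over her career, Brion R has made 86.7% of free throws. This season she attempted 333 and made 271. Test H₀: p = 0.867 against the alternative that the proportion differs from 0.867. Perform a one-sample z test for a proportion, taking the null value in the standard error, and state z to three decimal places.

z = -2.858

p̂ = 271/333 ≈ 0.81381.
Under H₀, SE = √(0.867·0.133/333) = √(0.000346279) = 0.01861.
z = (0.81381 − 0.867)/0.01861 = -0.05319/0.01861 = -2.858.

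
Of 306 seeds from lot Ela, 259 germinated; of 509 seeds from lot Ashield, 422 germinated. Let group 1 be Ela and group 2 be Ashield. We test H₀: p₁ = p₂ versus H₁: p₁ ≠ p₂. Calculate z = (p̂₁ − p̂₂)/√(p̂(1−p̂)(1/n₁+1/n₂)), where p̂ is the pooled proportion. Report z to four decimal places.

p̂₁ = 259/306 ≈ 0.846405, p̂₂ = 422/509 ≈ 0.829077.
Pooled p̂ = (259+422)/(306+509) = 681/815 = 0.835583.
SE = √(0.137384 × 0.00523261) = 0.026812.
z = (0.846405 − 0.829077)/0.026812 = 0.017328/0.026812 = 0.6463.
Two-sided p-value ≈ 2·Φ(−0.646) = 0.5181.

z = 0.6463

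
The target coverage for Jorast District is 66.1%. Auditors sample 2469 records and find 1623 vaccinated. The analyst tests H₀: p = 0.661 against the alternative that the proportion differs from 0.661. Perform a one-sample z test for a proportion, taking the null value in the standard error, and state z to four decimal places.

z = -0.3830

p̂ = 1623/2469 = 0.657351.
Standard error under H₀: √(0.661×0.339/2469) = 0.009527.
z = (0.657351 − 0.661)/0.009527 = -0.003649/0.009527 = -0.3830.
Two-sided p-value ≈ 2·Φ(−0.383) = 0.7017.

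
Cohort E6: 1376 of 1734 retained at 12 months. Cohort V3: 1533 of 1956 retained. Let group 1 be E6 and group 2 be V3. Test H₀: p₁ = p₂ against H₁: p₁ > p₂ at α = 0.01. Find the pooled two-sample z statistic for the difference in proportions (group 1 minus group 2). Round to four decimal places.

z = 0.7273

p̂₁ = 1376/1734 = 0.793541, p̂₂ = 1533/1956 = 0.783742.
Pooled p̂ = (1376+1533)/(1734+1956) = 2909/3690 = 0.788347.
SE = √(0.166856 × 0.00108795) = 0.013473.
z = (0.793541 − 0.783742)/0.013473 = 0.009799/0.013473 = 0.7273.
p-value = P(Z > 0.727) ≈ 0.2335. With α = 0.01, fail to reject H₀.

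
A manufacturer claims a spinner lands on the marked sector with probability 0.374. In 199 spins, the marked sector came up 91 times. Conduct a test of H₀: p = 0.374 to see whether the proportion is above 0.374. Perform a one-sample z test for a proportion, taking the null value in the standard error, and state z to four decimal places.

p̂ = 91/199 = 0.457286.
SE = √(p₀(1−p₀)/n) = √(0.23412/199) = 0.034300.
z = (0.457286 − 0.374)/0.034300 = 0.083286/0.034300 = 2.4282.

z = 2.4282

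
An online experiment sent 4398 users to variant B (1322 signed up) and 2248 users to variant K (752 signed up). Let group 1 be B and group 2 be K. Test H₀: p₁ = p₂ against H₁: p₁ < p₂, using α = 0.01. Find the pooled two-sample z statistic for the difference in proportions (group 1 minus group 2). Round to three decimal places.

z = -2.824

p̂₁ = 1322/4398 = 0.300591, p̂₂ = 752/2248 = 0.334520.
Pooled p̂ = (1322+752)/(4398+2248) = 2074/6646 = 0.312067.
SE = √(p̂(1−p̂)(1/n₁+1/n₂)) = √(0.312067·0.687933·0.000672216) = √(0.000144312) = 0.012013.
z = (0.300591 − 0.334520)/0.012013 = -0.033929/0.012013 = -2.824.
p-value = P(Z < -2.824) ≈ 0.0024; since p < α = 0.01, reject H₀.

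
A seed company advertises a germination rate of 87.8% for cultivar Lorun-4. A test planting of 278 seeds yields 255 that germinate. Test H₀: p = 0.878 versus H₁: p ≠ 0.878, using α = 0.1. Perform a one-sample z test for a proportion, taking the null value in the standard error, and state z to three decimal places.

z = 2.000

p̂ = 255/278 = 0.917266.
SE = √(p₀(1−p₀)/n) = √(0.10712/278) = 0.019629.
z = (0.917266 − 0.878)/0.019629 = 0.039266/0.019629 = 2.000.
p-value = 2·P(Z > 2.000) ≈ 0.0455; since p < α = 0.1, reject H₀.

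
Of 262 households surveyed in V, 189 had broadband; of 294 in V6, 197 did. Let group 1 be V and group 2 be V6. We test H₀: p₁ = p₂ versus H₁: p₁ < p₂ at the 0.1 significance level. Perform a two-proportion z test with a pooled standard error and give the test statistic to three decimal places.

z = 1.311

p̂₁ = 189/262 ≈ 0.72137, p̂₂ = 197/294 ≈ 0.67007.
Pooled p̂ = (189+197)/(262+294) = 386/556 = 0.69424.
SE = √(0.212269 × 0.00721815) = 0.03914.
z = (0.72137 − 0.67007)/0.03914 = 0.05130/0.03914 = 1.311.
p-value = P(Z < 1.311) ≈ 0.9050, so at α = 0.1 we fail to reject H₀.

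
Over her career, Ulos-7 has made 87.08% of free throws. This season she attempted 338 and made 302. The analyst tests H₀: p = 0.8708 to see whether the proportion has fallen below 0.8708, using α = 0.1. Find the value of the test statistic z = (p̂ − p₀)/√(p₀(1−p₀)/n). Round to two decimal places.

p̂ = 302/338 = 0.89349.
Standard error under H₀: √(0.8708×0.1292/338) = 0.01824.
z = (0.89349 − 0.8708)/0.01824 = 0.02269/0.01824 = 1.24.
p-value = P(Z < 1.244) ≈ 0.8932; since p > α = 0.1, fail to reject H₀.

z = 1.24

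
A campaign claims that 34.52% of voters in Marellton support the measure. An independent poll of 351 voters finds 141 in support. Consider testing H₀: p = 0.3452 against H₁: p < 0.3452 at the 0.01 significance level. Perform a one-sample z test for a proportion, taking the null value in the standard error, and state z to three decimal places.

p̂ = 141/351 = 0.40171.
Standard error under H₀: √(0.3452×0.6548/351) = 0.02538.
z = (0.40171 − 0.3452)/0.02538 = 0.05651/0.02538 = 2.227.
p-value = P(Z < 2.227) ≈ 0.9870. With α = 0.01, fail to reject H₀.

z = 2.227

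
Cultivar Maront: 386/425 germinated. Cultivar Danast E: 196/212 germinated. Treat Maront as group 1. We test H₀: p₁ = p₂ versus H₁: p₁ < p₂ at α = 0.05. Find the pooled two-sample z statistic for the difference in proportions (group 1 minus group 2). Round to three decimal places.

p̂₁ = 386/425 = 0.90824, p̂₂ = 196/212 = 0.92453.
Pooled p̂ = (386+196)/(425+212) = 582/637 = 0.91366.
SE = √(0.0788872 × 0.00706992) = 0.02362.
z = (0.90824 − 0.92453)/0.02362 = -0.01629/0.02362 = -0.690.
p-value = P(Z < -0.690) ≈ 0.2451; since p > α = 0.05, fail to reject H₀.

z = -0.690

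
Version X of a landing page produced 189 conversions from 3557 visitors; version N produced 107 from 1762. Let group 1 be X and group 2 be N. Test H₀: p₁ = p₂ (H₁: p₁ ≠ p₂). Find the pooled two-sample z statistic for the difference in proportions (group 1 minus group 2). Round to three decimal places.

p̂₁ = 189/3557 = 0.053135, p̂₂ = 107/1762 = 0.060726.
Pooled p̂ = (189+107)/(3557+1762) = 296/5319 = 0.055650.
SE = √(p̂(1−p̂)(1/n₁+1/n₂)) = √(0.055650·0.944350·0.000848673) = √(4.46e-05) = 0.006678.
z = (0.053135 − 0.060726)/0.006678 = -0.007591/0.006678 = -1.137.
p-value = 2·P(Z > 1.137) ≈ 0.2556.

z = -1.137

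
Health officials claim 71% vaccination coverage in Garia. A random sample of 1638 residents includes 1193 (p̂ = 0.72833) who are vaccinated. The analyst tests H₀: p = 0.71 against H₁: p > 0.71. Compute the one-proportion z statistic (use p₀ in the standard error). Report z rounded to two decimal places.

z = 1.63

p̂ = 1193/1638 ≈ 0.7283.
SE = √(p₀(1−p₀)/n) = √(0.2059/1638) = 0.0112.
z = (0.7283 − 0.71)/0.0112 = 0.0183/0.0112 = 1.63.
p-value = P(Z > 1.635) ≈ 0.0511.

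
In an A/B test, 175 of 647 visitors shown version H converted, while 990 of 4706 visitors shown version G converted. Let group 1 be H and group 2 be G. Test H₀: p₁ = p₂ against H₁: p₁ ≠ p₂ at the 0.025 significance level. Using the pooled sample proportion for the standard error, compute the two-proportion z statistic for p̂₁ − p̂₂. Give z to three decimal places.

p̂₁ = 175/647 ≈ 0.270479, p̂₂ = 990/4706 ≈ 0.210370.
Pooled p̂ = (175+990)/(647+4706) = 1165/5353 = 0.217635.
SE = √(0.17027 × 0.00175809) = 0.017302.
z = (0.270479 − 0.210370)/0.017302 = 0.060109/0.017302 = 3.474.
p-value = 2·P(Z > 3.474) ≈ 0.0005, so at α = 0.025 we reject H₀.

z = 3.474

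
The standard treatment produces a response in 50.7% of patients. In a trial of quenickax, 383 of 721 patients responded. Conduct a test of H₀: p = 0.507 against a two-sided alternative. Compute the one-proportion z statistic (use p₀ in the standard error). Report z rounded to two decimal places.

z = 1.30

p̂ = 383/721 = 0.5312.
SE = √(p₀(1−p₀)/n) = √(0.24995/721) = 0.0186.
z = (0.5312 − 0.507)/0.0186 = 0.0242/0.0186 = 1.30.
p-value = 2·P(Z > 1.300) ≈ 0.1936.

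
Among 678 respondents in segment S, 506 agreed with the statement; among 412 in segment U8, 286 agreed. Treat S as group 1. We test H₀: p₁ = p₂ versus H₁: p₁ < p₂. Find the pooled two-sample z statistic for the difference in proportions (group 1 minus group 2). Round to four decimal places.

p̂₁ = 506/678 = 0.7463127, p̂₂ = 286/412 = 0.6941748.
Pooled p̂ = (506+286)/(678+412) = 792/1090 = 0.7266055.
SE = √(p̂(1−p̂)(1/n₁+1/n₂)) = √(0.7266055·0.2733945·0.00390211) = √(0.000775154) = 0.0278416.
z = (0.7463127 − 0.6941748)/0.0278416 = 0.0521379/0.0278416 = 1.8727.
p-value = P(Z < 1.873) ≈ 0.9694.

z = 1.8727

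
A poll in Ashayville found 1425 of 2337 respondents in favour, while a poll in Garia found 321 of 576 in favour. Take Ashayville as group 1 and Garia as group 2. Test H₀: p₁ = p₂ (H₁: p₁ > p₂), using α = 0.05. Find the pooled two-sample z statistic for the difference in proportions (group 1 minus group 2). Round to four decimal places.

p̂₁ = 1425/2337 ≈ 0.6097561, p̂₂ = 321/576 ≈ 0.5572917.
Pooled p̂ = (1425+321)/(2337+576) = 1746/2913 = 0.5993821.
SE = √(p̂(1−p̂)(1/n₁+1/n₂)) = √(0.5993821·0.4006179·0.00216401) = √(0.000519629) = 0.0227954.
z = (0.6097561 − 0.5572917)/0.0227954 = 0.0524644/0.0227954 = 2.3015.
p-value = P(Z > 2.302) ≈ 0.0107; since p < α = 0.05, reject H₀.

z = 2.3015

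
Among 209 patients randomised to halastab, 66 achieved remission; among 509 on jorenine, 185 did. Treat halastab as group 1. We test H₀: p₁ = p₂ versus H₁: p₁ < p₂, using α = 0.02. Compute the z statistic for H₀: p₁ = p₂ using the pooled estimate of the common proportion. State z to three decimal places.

p̂₁ = 66/209 ≈ 0.31579, p̂₂ = 185/509 ≈ 0.36346.
Pooled p̂ = (66+185)/(209+509) = 251/718 = 0.34958.
SE = √(0.227374 × 0.00674933) = 0.03917.
z = (0.31579 − 0.36346)/0.03917 = -0.04767/0.03917 = -1.217.
p-value = P(Z < -1.217) ≈ 0.1118. With α = 0.02, fail to reject H₀.

z = -1.217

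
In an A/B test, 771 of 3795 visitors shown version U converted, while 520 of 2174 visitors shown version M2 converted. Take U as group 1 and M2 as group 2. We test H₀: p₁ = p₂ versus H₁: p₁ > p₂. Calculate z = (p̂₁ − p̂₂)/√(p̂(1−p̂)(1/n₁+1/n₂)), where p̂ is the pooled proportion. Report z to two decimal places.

z = -3.25

p̂₁ = 771/3795 = 0.20316, p̂₂ = 520/2174 = 0.23919.
Pooled p̂ = (771+520)/(3795+2174) = 1291/5969 = 0.21628.
SE = √(0.169505 × 0.000723486) = 0.01107.
z = (0.20316 − 0.23919)/0.01107 = -0.03603/0.01107 = -3.25.
p-value = P(Z > -3.253) ≈ 0.9994.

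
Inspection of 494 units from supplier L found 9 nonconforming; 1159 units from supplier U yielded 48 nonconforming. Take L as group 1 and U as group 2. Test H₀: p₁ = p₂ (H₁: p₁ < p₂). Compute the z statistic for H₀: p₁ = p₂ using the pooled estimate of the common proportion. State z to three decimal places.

z = -2.366

p̂₁ = 9/494 = 0.018219, p̂₂ = 48/1159 = 0.041415.
Pooled p̂ = (9+48)/(494+1159) = 57/1653 = 0.034483.
SE = √(p̂(1−p̂)(1/n₁+1/n₂)) = √(0.034483·0.965517·0.0028871) = √(9.61224e-05) = 0.009804.
z = (0.018219 − 0.041415)/0.009804 = -0.023196/0.009804 = -2.366.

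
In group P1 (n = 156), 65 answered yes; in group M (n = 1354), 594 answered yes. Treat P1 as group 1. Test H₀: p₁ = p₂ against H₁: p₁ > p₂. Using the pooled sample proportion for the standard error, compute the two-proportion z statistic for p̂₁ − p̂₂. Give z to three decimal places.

z = -0.525

p̂₁ = 65/156 = 0.41667, p̂₂ = 594/1354 = 0.43870.
Pooled p̂ = (65+594)/(156+1354) = 659/1510 = 0.43642.
SE = √(p̂(1−p̂)(1/n₁+1/n₂)) = √(0.43642·0.56358·0.00714881) = √(0.00175831) = 0.04193.
z = (0.41667 − 0.43870)/0.04193 = -0.02203/0.04193 = -0.525.
p-value = P(Z > -0.525) ≈ 0.7004.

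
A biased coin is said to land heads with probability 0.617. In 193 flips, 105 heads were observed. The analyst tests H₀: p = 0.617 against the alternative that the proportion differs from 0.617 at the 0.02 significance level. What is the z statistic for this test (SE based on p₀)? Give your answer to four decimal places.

z = -2.0850

p̂ = 105/193 ≈ 0.544041.
Standard error under H₀: √(0.617×0.383/193) = 0.034992.
z = (0.544041 − 0.617)/0.034992 = -0.072959/0.034992 = -2.0850.
Two-sided p-value ≈ 2·Φ(−2.085) = 0.0371. With α = 0.02, fail to reject H₀.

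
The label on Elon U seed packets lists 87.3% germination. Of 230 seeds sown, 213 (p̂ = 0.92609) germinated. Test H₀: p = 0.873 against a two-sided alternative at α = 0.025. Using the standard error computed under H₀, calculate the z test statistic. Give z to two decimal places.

z = 2.42

p̂ = 213/230 ≈ 0.92609.
Standard error under H₀: √(0.873×0.127/230) = 0.02196.
z = (0.92609 − 0.873)/0.02196 = 0.05309/0.02196 = 2.42.
p-value = 2·P(Z > 2.418) ≈ 0.0156; since p < α = 0.025, reject H₀.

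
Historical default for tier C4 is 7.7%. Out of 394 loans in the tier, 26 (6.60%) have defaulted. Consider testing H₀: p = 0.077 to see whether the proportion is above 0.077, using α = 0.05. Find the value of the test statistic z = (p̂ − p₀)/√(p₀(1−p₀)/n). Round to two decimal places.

z = -0.82

p̂ = 26/394 ≈ 0.0660.
Under H₀, SE = √(0.077·0.923/394) = √(0.000180383) = 0.0134.
z = (0.0660 − 0.077)/0.0134 = -0.0110/0.0134 = -0.82.
p-value = P(Z > -0.820) ≈ 0.7938, so at α = 0.05 we fail to reject H₀.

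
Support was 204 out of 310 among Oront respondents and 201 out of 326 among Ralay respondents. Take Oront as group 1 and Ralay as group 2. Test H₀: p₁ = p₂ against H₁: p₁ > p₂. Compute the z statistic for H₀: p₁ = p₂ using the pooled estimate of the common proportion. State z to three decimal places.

z = 1.088

p̂₁ = 204/310 = 0.65806, p̂₂ = 201/326 = 0.61656.
Pooled p̂ = (204+201)/(310+326) = 405/636 = 0.63679.
SE = √(0.231288 × 0.00629329) = 0.03815.
z = (0.65806 − 0.61656)/0.03815 = 0.04150/0.03815 = 1.088.
p-value = P(Z > 1.088) ≈ 0.1384.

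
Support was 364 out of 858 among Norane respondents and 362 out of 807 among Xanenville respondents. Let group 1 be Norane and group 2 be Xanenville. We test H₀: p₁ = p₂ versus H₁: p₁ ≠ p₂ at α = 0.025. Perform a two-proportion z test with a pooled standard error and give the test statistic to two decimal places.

p̂₁ = 364/858 = 0.4242, p̂₂ = 362/807 = 0.4486.
Pooled p̂ = (364+362)/(858+807) = 726/1665 = 0.4360.
SE = √(0.245909 × 0.00240466) = 0.0243.
z = (0.4242 − 0.4486)/0.0243 = -0.0244/0.0243 = -1.00.
p-value = 2·P(Z > 1.001) ≈ 0.3170, so at α = 0.025 we fail to reject H₀.

z = -1.00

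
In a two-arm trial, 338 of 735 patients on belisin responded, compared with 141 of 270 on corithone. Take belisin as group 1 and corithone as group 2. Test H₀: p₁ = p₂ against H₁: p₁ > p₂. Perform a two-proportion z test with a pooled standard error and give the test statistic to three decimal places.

z = -1.754

p̂₁ = 338/735 ≈ 0.459864, p̂₂ = 141/270 ≈ 0.522222.
Pooled p̂ = (338+141)/(735+270) = 479/1005 = 0.476617.
SE = √(0.249453 × 0.00506425) = 0.035543.
z = (0.459864 − 0.522222)/0.035543 = -0.062358/0.035543 = -1.754.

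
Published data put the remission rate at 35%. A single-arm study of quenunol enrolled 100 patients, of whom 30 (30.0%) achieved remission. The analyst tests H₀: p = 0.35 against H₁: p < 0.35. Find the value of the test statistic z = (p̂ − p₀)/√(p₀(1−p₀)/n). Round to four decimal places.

z = -1.0483

p̂ = 30/100 = 0.300000.
Standard error under H₀: √(0.35×0.65/100) = 0.047697.
z = (0.300000 − 0.35)/0.047697 = -0.050000/0.047697 = -1.0483.
p-value = P(Z < -1.048) ≈ 0.1473.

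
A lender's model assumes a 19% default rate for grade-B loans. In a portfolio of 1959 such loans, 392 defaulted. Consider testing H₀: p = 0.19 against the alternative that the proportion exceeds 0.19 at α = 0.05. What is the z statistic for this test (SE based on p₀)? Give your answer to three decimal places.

z = 1.140

p̂ = 392/1959 ≈ 0.20010.
Under H₀, SE = √(0.19·0.81/1959) = √(7.85605e-05) = 0.00886.
z = (0.20010 − 0.19)/0.00886 = 0.01010/0.00886 = 1.140.
p-value = P(Z > 1.140) ≈ 0.1272, so at α = 0.05 we fail to reject H₀.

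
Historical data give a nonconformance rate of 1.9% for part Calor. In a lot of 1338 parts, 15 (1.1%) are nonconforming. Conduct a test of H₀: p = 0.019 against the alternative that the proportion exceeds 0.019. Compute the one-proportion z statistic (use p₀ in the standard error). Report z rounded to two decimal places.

p̂ = 15/1338 = 0.01121.
Standard error under H₀: √(0.019×0.981/1338) = 0.00373.
z = (0.01121 − 0.019)/0.00373 = -0.00779/0.00373 = -2.09.
p-value = P(Z > -2.087) ≈ 0.9816.

z = -2.09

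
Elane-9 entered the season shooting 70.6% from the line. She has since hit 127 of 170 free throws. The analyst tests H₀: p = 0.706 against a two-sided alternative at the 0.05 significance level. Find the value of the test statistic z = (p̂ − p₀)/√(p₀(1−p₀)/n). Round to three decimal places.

z = 1.175

p̂ = 127/170 = 0.74706.
Under H₀, SE = √(0.706·0.294/170) = √(0.00122096) = 0.03494.
z = (0.74706 − 0.706)/0.03494 = 0.04106/0.03494 = 1.175.
Two-sided p-value ≈ 2·Φ(−1.175) = 0.2400. With α = 0.05, fail to reject H₀.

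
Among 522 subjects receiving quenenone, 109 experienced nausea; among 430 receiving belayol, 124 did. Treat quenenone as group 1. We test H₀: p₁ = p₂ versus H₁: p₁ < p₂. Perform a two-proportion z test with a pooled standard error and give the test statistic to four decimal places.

p̂₁ = 109/522 = 0.208812, p̂₂ = 124/430 = 0.288372.
Pooled p̂ = (109+124)/(522+430) = 233/952 = 0.244748.
SE = √(p̂(1−p̂)(1/n₁+1/n₂)) = √(0.244748·0.755252·0.00424129) = √(0.000783987) = 0.028000.
z = (0.208812 − 0.288372)/0.028000 = -0.079560/0.028000 = -2.8414.
p-value = P(Z < -2.841) ≈ 0.0022.

z = -2.8414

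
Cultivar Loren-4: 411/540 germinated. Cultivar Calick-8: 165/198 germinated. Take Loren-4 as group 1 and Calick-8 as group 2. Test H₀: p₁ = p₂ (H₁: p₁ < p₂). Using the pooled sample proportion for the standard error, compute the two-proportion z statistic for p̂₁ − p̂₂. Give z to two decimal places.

z = -2.10

p̂₁ = 411/540 ≈ 0.7611, p̂₂ = 165/198 ≈ 0.8333.
Pooled p̂ = (411+165)/(540+198) = 576/738 = 0.7805.
SE = √(p̂(1−p̂)(1/n₁+1/n₂)) = √(0.7805·0.2195·0.00690236) = √(0.00118256) = 0.0344.
z = (0.7611 − 0.8333)/0.0344 = -0.0722/0.0344 = -2.10.
p-value = P(Z < -2.100) ≈ 0.0179.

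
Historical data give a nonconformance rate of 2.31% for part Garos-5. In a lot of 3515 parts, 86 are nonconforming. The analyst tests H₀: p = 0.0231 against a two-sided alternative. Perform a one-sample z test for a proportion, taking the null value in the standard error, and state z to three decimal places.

z = 0.539

p̂ = 86/3515 ≈ 0.024467.
SE = √(p₀(1−p₀)/n) = √(0.022566/3515) = 0.002534.
z = (0.024467 − 0.0231)/0.002534 = 0.001367/0.002534 = 0.539.
p-value = 2·P(Z > 0.539) ≈ 0.5897.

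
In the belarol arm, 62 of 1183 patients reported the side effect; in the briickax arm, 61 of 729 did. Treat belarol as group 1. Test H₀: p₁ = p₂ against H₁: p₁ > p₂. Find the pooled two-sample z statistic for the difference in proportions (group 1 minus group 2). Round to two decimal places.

p̂₁ = 62/1183 ≈ 0.05241, p̂₂ = 61/729 ≈ 0.08368.
Pooled p̂ = (62+61)/(1183+729) = 123/1912 = 0.06433.
SE = √(p̂(1−p̂)(1/n₁+1/n₂)) = √(0.06433·0.93567·0.00221705) = √(0.000133449) = 0.01155.
z = (0.05241 − 0.08368)/0.01155 = -0.03127/0.01155 = -2.71.
p-value = P(Z > -2.707) ≈ 0.9966.

z = -2.71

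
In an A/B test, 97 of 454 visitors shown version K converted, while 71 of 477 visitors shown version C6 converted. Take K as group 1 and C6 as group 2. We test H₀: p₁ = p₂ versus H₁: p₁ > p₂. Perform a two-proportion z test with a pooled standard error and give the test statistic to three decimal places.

p̂₁ = 97/454 ≈ 0.213656, p̂₂ = 71/477 ≈ 0.148847.
Pooled p̂ = (97+71)/(454+477) = 168/931 = 0.180451.
SE = √(0.147889 × 0.00429908) = 0.025215.
z = (0.213656 − 0.148847)/0.025215 = 0.064809/0.025215 = 2.570.
p-value = P(Z > 2.570) ≈ 0.0051.

z = 2.570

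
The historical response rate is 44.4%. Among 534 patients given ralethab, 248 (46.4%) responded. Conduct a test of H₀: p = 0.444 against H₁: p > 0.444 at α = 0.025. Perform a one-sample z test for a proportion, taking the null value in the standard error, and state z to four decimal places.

z = 0.9497

p̂ = 248/534 = 0.464419.
SE = √(p₀(1−p₀)/n) = √(0.24686/534) = 0.021501.
z = (0.464419 − 0.444)/0.021501 = 0.020419/0.021501 = 0.9497.
p-value = P(Z > 0.950) ≈ 0.1711. With α = 0.025, fail to reject H₀.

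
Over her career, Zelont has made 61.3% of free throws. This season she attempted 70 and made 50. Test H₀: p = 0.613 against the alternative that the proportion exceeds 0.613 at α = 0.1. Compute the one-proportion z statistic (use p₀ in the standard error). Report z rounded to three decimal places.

p̂ = 50/70 = 0.71429.
SE = √(p₀(1−p₀)/n) = √(0.23723/70) = 0.05822.
z = (0.71429 − 0.613)/0.05822 = 0.10129/0.05822 = 1.740.
p-value = P(Z > 1.740) ≈ 0.0409, so at α = 0.1 we reject H₀.

z = 1.740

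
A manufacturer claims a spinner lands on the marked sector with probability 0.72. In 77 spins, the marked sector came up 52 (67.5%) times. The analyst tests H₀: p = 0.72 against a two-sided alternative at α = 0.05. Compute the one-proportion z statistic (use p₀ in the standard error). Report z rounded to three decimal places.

z = -0.873

p̂ = 52/77 ≈ 0.67532.
Under H₀, SE = √(0.72·0.28/77) = √(0.00261818) = 0.05117.
z = (0.67532 − 0.72)/0.05117 = -0.04468/0.05117 = -0.873.
p-value = 2·P(Z > 0.873) ≈ 0.3826, so at α = 0.05 we fail to reject H₀.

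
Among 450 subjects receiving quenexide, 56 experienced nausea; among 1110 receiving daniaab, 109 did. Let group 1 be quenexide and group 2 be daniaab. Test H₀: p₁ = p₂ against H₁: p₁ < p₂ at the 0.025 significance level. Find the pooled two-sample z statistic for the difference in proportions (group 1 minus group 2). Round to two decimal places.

z = 1.53

p̂₁ = 56/450 ≈ 0.12444, p̂₂ = 109/1110 ≈ 0.09820.
Pooled p̂ = (56+109)/(450+1110) = 165/1560 = 0.10577.
SE = √(0.0945821 × 0.00312312) = 0.01719.
z = (0.12444 − 0.09820)/0.01719 = 0.02624/0.01719 = 1.53.
p-value = P(Z < 1.527) ≈ 0.9366, so at α = 0.025 we fail to reject H₀.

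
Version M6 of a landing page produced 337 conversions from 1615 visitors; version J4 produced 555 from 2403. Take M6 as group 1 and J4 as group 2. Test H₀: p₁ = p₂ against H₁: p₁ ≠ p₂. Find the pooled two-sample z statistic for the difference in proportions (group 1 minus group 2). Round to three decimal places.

p̂₁ = 337/1615 ≈ 0.20867, p̂₂ = 555/2403 ≈ 0.23096.
Pooled p̂ = (337+555)/(1615+2403) = 892/4018 = 0.22200.
SE = √(0.172717 × 0.00103534) = 0.01337.
z = (0.20867 − 0.23096)/0.01337 = -0.02229/0.01337 = -1.667.
p-value = 2·P(Z > 1.667) ≈ 0.0955.

z = -1.667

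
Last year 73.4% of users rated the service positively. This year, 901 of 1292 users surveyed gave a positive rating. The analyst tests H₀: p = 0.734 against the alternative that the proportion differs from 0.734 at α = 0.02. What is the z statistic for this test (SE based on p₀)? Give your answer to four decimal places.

p̂ = 901/1292 ≈ 0.697368.
SE = √(p₀(1−p₀)/n) = √(0.19524/1292) = 0.012293.
z = (0.697368 − 0.734)/0.012293 = -0.036632/0.012293 = -2.9799.
Two-sided p-value ≈ 2·Φ(−2.980) = 0.0029; since p < α = 0.02, reject H₀.

z = -2.9799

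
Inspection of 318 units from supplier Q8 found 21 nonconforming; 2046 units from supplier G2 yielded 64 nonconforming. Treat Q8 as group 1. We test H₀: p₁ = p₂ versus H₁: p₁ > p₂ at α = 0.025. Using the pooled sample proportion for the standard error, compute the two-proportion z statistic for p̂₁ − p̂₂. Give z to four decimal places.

p̂₁ = 21/318 ≈ 0.0660377, p̂₂ = 64/2046 ≈ 0.0312805.
Pooled p̂ = (21+64)/(318+2046) = 85/2364 = 0.0359560.
SE = √(p̂(1−p̂)(1/n₁+1/n₂)) = √(0.0359560·0.9640440·0.00363341) = √(0.000125946) = 0.0112225.
z = (0.0660377 − 0.0312805)/0.0112225 = 0.0347572/0.0112225 = 3.0971.
p-value = P(Z > 3.097) ≈ 0.0010; since p < α = 0.025, reject H₀.

z = 3.0971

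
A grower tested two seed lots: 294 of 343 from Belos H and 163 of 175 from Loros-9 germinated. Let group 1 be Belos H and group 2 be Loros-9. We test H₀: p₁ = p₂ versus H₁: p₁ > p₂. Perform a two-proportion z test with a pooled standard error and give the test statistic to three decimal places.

z = -2.481

p̂₁ = 294/343 = 0.85714, p̂₂ = 163/175 = 0.93143.
Pooled p̂ = (294+163)/(343+175) = 457/518 = 0.88224.
SE = √(0.103893 × 0.00862974) = 0.02994.
z = (0.85714 − 0.93143)/0.02994 = -0.07429/0.02994 = -2.481.
p-value = P(Z > -2.481) ≈ 0.9934.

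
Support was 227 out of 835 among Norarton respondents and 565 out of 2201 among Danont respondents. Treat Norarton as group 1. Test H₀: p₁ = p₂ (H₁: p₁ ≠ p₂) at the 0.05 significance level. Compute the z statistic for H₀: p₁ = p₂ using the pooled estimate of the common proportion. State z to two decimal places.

z = 0.85

p̂₁ = 227/835 = 0.2719, p̂₂ = 565/2201 = 0.2567.
Pooled p̂ = (227+565)/(835+2201) = 792/3036 = 0.2609.
SE = √(0.192817 × 0.00165194) = 0.0178.
z = (0.2719 − 0.2567)/0.0178 = 0.0152/0.0178 = 0.85.
Two-sided p-value ≈ 2·Φ(−0.849) = 0.3958, so at α = 0.05 we fail to reject H₀.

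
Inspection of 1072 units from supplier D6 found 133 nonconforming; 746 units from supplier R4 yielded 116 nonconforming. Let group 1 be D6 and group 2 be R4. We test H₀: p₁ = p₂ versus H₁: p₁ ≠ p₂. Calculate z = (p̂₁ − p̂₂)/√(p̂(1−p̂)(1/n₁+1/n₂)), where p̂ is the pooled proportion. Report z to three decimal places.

z = -1.917

p̂₁ = 133/1072 = 0.124067, p̂₂ = 116/746 = 0.155496.
Pooled p̂ = (133+116)/(1072+746) = 249/1818 = 0.136964.
SE = √(p̂(1−p̂)(1/n₁+1/n₂)) = √(0.136964·0.863036·0.00227332) = √(0.000268717) = 0.016393.
z = (0.124067 − 0.155496)/0.016393 = -0.031429/0.016393 = -1.917.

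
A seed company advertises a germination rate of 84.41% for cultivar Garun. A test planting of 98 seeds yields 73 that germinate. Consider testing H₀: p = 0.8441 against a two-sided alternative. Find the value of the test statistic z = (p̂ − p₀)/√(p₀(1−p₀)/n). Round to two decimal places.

p̂ = 73/98 = 0.7449.
Under H₀, SE = √(0.8441·0.1559/98) = √(0.00134281) = 0.0366.
z = (0.7449 − 0.8441)/0.0366 = -0.0992/0.0366 = -2.71.
p-value = 2·P(Z > 2.707) ≈ 0.0068.

z = -2.71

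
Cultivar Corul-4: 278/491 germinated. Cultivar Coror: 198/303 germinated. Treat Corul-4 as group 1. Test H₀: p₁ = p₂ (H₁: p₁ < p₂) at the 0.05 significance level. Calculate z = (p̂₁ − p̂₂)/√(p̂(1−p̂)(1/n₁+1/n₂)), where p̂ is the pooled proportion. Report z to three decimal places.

z = -2.438

p̂₁ = 278/491 ≈ 0.56619, p̂₂ = 198/303 ≈ 0.65347.
Pooled p̂ = (278+198)/(491+303) = 476/794 = 0.59950.
SE = √(0.240101 × 0.00533699) = 0.03580.
z = (0.56619 − 0.65347)/0.03580 = -0.08728/0.03580 = -2.438.
p-value = P(Z < -2.438) ≈ 0.0074; since p < α = 0.05, reject H₀.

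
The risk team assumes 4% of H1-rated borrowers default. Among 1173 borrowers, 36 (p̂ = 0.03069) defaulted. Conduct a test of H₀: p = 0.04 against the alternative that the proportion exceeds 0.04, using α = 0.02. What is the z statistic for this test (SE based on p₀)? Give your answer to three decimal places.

z = -1.627

p̂ = 36/1173 = 0.030691.
Standard error under H₀: √(0.04×0.96/1173) = 0.005722.
z = (0.030691 − 0.04)/0.005722 = -0.009309/0.005722 = -1.627.
p-value = P(Z > -1.627) ≈ 0.9481, so at α = 0.02 we fail to reject H₀.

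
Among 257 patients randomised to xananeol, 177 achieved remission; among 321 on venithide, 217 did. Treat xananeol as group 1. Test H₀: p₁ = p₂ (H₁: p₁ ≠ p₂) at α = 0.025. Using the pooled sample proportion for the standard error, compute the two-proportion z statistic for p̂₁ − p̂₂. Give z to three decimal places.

z = 0.326

p̂₁ = 177/257 ≈ 0.68872, p̂₂ = 217/321 ≈ 0.67601.
Pooled p̂ = (177+217)/(257+321) = 394/578 = 0.68166.
SE = √(0.216999 × 0.00700632) = 0.03899.
z = (0.68872 − 0.67601)/0.03899 = 0.01271/0.03899 = 0.326.
p-value = 2·P(Z > 0.326) ≈ 0.7446. With α = 0.025, fail to reject H₀.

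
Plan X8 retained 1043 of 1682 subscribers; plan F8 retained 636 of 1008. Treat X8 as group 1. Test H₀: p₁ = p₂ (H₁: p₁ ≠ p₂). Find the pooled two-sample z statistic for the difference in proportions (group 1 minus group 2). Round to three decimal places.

p̂₁ = 1043/1682 = 0.620095, p̂₂ = 636/1008 = 0.630952.
Pooled p̂ = (1043+636)/(1682+1008) = 1679/2690 = 0.624164.
SE = √(p̂(1−p̂)(1/n₁+1/n₂)) = √(0.624164·0.375836·0.00158659) = √(0.000372189) = 0.019292.
z = (0.620095 − 0.630952)/0.019292 = -0.010857/0.019292 = -0.563.

z = -0.563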